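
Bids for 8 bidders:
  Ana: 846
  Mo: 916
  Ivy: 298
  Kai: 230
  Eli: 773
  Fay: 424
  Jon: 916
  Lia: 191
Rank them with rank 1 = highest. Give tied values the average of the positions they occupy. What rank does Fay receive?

5

Sorted (descending): 916, 916, 846, 773, 424, 298, 230, 191
The 2 values of 916 occupy positions 1–2 → average rank (1+2)/2 = 1.5.
Fay has value 424 → rank 5.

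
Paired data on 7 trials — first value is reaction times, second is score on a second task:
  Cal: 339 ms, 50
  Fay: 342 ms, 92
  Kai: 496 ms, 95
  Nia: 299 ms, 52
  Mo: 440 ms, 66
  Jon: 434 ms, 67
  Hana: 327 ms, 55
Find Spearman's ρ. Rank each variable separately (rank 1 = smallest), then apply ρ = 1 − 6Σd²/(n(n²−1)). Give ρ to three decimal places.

Ranks of variable 1: 3, 4, 7, 1, 6, 5, 2
Ranks of variable 2: 1, 6, 7, 2, 4, 5, 3
d = r₁ − r₂: 2, -2, 0, -1, 2, 0, -1
d²: 4, 4, 0, 1, 4, 0, 1; Σd² = 14
ρ = 1 − 6·14/(7·48) = 1 − 84/336 = 0.750

0.750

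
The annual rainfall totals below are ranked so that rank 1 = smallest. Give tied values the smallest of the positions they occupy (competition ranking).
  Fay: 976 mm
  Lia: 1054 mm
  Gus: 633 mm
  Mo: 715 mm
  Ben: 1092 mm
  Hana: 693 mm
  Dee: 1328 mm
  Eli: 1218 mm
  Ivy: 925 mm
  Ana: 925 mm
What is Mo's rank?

3

Sorted (ascending): 633, 693, 715, 925, 925, 976, 1054, 1092, 1218, 1328
The 2 values of 925 occupy positions 4–5 → each gets rank 4.
Mo has value 715 mm → rank 3.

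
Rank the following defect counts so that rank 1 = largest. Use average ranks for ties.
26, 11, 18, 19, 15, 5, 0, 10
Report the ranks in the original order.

Sorted (descending): 26, 19, 18, 15, 11, 10, 5, 0
No ties — each value takes its position as its rank.

1, 5, 3, 2, 4, 7, 8, 6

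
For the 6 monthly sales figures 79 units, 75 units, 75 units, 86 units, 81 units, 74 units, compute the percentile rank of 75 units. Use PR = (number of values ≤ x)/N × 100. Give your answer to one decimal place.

N = 6.
Strictly below 75: 1. Equal to 75: 2.
PR = 3/6 × 100 = 50.0

50.0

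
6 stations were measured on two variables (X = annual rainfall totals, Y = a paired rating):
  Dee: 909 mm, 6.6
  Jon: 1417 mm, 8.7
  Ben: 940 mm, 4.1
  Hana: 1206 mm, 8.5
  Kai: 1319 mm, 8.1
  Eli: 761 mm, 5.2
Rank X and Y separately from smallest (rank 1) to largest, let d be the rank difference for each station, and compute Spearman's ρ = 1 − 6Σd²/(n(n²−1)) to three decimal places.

Ranks of variable 1: 2, 6, 3, 4, 5, 1
Ranks of variable 2: 3, 6, 1, 5, 4, 2
d = r₁ − r₂: -1, 0, 2, -1, 1, -1
d²: 1, 0, 4, 1, 1, 1; Σd² = 8
ρ = 1 − 6·8/(6·35) = 1 − 48/210 = 0.771

0.771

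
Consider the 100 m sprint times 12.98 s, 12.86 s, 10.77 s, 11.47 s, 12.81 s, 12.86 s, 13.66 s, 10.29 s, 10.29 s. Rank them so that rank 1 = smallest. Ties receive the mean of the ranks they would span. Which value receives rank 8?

Sorted (ascending): 10.29, 10.29, 10.77, 11.47, 12.81, 12.86, 12.86, 12.98, 13.66
The 2 values of 10.29 occupy positions 1–2 → average rank (1+2)/2 = 1.5.
The 2 values of 12.86 occupy positions 6–7 → average rank (6+7)/2 = 6.5.
Rank 8 → value 12.98.

12.98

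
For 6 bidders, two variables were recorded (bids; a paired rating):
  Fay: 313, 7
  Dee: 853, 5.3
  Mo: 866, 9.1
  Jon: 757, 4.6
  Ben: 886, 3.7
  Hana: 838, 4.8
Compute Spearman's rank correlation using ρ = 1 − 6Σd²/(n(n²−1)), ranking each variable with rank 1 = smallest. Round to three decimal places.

Ranks of variable 1: 1, 4, 5, 2, 6, 3
Ranks of variable 2: 5, 4, 6, 2, 1, 3
d = r₁ − r₂: -4, 0, -1, 0, 5, 0
d²: 16, 0, 1, 0, 25, 0; Σd² = 42
ρ = 1 − 6·42/(6·35) = 1 − 252/210 = -0.200

-0.200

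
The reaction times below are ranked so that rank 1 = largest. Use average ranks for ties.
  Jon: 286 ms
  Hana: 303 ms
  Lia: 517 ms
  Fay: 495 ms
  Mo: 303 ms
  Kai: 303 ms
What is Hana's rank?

4

Sorted (descending): 517, 495, 303, 303, 303, 286
The 3 values of 303 occupy positions 3–5 → average rank 4.
Hana has value 303 ms → rank 4.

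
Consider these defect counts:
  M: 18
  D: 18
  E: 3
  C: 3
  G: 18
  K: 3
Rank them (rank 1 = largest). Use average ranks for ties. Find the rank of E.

Sorted (descending): 18, 18, 18, 3, 3, 3
The 3 values of 18 occupy positions 1–3 → average rank 2.
The 3 values of 3 occupy positions 4–6 → average rank 5.
E has value 3 → rank 5.

5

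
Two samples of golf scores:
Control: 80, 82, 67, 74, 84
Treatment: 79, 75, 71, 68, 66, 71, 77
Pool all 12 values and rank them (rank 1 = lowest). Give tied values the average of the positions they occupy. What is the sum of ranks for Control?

Sorted (ascending): 66, 67, 68, 71, 71, 74, 75, 77, 79, 80, 82, 84
The 2 values of 71 occupy positions 4–5 → average rank (4+5)/2 = 4.5.
Control values → pooled ranks: 80→10, 82→11, 67→2, 74→6, 84→12
Rank sum = 10 + 11 + 2 + 6 + 12 = 41

41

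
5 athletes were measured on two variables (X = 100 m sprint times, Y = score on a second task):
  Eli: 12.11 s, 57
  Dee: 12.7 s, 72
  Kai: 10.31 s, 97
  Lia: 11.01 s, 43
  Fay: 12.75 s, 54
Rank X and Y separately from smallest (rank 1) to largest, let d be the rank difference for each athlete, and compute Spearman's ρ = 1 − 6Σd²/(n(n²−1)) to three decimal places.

Ranks of variable 1: 3, 4, 1, 2, 5
Ranks of variable 2: 3, 4, 5, 1, 2
d = r₁ − r₂: 0, 0, -4, 1, 3
d²: 0, 0, 16, 1, 9; Σd² = 26
ρ = 1 − 6·26/(5·24) = 1 − 156/120 = -0.300

-0.300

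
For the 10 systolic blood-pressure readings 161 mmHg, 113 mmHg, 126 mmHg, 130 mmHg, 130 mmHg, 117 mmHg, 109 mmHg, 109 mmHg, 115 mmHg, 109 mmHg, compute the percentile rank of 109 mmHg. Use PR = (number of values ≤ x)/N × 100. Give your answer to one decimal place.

N = 10.
Strictly below 109: 0. Equal to 109: 3.
PR = 3/10 × 100 = 30.0

30.0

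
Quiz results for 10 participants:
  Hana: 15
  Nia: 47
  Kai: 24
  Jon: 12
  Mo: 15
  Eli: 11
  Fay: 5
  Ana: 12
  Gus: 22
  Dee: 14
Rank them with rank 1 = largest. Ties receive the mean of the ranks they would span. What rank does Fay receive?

10

Sorted (descending): 47, 24, 22, 15, 15, 14, 12, 12, 11, 5
The 2 values of 15 occupy positions 4–5 → average rank (4+5)/2 = 4.5.
The 2 values of 12 occupy positions 7–8 → average rank (7+8)/2 = 7.5.
Fay has value 5 → rank 10.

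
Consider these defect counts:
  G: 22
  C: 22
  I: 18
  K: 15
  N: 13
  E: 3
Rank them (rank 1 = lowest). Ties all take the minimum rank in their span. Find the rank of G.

Sorted (ascending): 3, 13, 15, 18, 22, 22
The 2 values of 22 occupy positions 5–6 → each gets rank 5.
G has value 22 → rank 5.

5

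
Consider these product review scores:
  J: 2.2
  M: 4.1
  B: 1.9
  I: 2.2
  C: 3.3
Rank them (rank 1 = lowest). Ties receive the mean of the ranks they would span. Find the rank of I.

2.5

Sorted (ascending): 1.9, 2.2, 2.2, 3.3, 4.1
The 2 values of 2.2 occupy positions 2–3 → average rank (2+3)/2 = 2.5.
I has value 2.2 → rank 2.5.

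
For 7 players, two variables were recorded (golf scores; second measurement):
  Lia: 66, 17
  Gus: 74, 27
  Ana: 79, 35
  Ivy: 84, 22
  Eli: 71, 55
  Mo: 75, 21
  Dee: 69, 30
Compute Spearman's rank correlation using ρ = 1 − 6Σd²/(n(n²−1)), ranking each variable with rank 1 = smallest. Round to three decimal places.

0.107

Ranks of variable 1: 1, 4, 6, 7, 3, 5, 2
Ranks of variable 2: 1, 4, 6, 3, 7, 2, 5
d = r₁ − r₂: 0, 0, 0, 4, -4, 3, -3
d²: 0, 0, 0, 16, 16, 9, 9; Σd² = 50
ρ = 1 − 6·50/(7·48) = 1 − 300/336 = 0.107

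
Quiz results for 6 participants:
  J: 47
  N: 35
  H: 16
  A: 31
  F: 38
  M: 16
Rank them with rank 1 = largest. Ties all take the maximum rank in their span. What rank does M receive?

Sorted (descending): 47, 38, 35, 31, 16, 16
The 2 values of 16 occupy positions 5–6 → each gets rank 6.
M has value 16 → rank 6.

6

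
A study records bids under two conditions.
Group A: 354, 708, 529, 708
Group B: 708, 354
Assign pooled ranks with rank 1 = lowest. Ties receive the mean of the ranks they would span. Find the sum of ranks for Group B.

6.5

Sorted (ascending): 354, 354, 529, 708, 708, 708
The 2 values of 354 occupy positions 1–2 → average rank (1+2)/2 = 1.5.
The 3 values of 708 occupy positions 4–6 → average rank 5.
Group B values → pooled ranks: 708→5, 354→1.5
Rank sum = 5 + 1.5 = 6.5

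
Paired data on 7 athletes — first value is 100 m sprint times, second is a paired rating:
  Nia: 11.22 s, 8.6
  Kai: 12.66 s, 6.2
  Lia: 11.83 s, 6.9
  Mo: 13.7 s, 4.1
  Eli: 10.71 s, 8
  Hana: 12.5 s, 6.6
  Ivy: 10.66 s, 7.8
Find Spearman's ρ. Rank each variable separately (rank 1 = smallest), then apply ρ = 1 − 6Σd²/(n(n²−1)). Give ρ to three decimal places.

-0.857

Ranks of variable 1: 3, 6, 4, 7, 2, 5, 1
Ranks of variable 2: 7, 2, 4, 1, 6, 3, 5
d = r₁ − r₂: -4, 4, 0, 6, -4, 2, -4
d²: 16, 16, 0, 36, 16, 4, 16; Σd² = 104
ρ = 1 − 6·104/(7·48) = 1 − 624/336 = -0.857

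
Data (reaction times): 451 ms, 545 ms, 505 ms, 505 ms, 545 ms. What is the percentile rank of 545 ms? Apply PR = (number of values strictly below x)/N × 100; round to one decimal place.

60.0

N = 5.
Strictly below 545: 3. Equal to 545: 2.
PR = 3/5 × 100 = 60.0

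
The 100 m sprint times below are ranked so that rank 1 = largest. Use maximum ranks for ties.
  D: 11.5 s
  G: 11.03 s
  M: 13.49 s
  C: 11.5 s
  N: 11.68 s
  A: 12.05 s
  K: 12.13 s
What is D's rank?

Sorted (descending): 13.49, 12.13, 12.05, 11.68, 11.5, 11.5, 11.03
The 2 values of 11.5 occupy positions 5–6 → each gets rank 6.
D has value 11.5 s → rank 6.

6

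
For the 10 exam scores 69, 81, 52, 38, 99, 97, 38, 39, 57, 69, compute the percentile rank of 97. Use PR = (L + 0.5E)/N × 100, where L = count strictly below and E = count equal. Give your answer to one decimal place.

85.0

N = 10.
Strictly below 97: 8. Equal to 97: 1.
PR = (8 + 0.5·1)/10 × 100 = 85.0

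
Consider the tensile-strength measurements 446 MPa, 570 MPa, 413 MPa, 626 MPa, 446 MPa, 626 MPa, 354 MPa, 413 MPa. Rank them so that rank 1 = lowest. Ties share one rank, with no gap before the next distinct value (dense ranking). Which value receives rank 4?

Sorted (ascending): 354, 413, 413, 446, 446, 570, 626, 626
The 2 values of 413 share dense rank 2.
The 2 values of 446 share dense rank 3.
The 2 values of 626 share dense rank 5.
Remaining distinct values take the next consecutive integers.
Rank 4 → value 570.

570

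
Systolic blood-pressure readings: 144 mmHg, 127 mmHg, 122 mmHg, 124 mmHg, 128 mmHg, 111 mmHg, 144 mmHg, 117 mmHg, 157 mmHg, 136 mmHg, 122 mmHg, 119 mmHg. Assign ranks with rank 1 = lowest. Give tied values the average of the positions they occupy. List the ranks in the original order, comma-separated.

10.5, 7, 4.5, 6, 8, 1, 10.5, 2, 12, 9, 4.5, 3

Sorted (ascending): 111, 117, 119, 122, 122, 124, 127, 128, 136, 144, 144, 157
The 2 values of 122 occupy positions 4–5 → average rank (4+5)/2 = 4.5.
The 2 values of 144 occupy positions 10–11 → average rank (10+11)/2 = 10.5.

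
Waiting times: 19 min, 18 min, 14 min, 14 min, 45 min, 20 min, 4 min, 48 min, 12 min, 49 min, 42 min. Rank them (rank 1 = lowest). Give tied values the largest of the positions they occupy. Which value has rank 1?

4

Sorted (ascending): 4, 12, 14, 14, 18, 19, 20, 42, 45, 48, 49
The 2 values of 14 occupy positions 3–4 → each gets rank 4.
Rank 1 → value 4.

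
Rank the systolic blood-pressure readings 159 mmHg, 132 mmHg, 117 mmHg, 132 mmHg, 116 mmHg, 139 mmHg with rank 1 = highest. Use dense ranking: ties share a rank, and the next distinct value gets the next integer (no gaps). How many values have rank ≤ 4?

5

Sorted (descending): 159, 139, 132, 132, 117, 116
The 2 values of 132 share dense rank 3.
Remaining distinct values take the next consecutive integers.
Ranks ≤ 4: {1, 2, 3, 3, 4} → 5 values.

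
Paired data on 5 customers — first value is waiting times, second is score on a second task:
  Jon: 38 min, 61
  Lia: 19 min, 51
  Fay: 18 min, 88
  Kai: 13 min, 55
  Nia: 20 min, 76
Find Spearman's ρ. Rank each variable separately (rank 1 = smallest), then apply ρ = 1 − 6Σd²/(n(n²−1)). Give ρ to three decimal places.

0.100

Ranks of variable 1: 5, 3, 2, 1, 4
Ranks of variable 2: 3, 1, 5, 2, 4
d = r₁ − r₂: 2, 2, -3, -1, 0
d²: 4, 4, 9, 1, 0; Σd² = 18
ρ = 1 − 6·18/(5·24) = 1 − 108/120 = 0.100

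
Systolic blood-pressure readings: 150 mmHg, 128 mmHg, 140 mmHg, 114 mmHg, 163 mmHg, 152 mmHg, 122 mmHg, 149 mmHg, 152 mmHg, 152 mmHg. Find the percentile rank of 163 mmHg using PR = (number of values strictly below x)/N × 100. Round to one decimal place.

90.0

N = 10.
Strictly below 163: 9. Equal to 163: 1.
PR = 9/10 × 100 = 90.0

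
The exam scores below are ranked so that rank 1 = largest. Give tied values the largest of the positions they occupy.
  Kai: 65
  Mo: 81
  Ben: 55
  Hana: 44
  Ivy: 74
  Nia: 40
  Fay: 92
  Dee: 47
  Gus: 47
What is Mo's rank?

2

Sorted (descending): 92, 81, 74, 65, 55, 47, 47, 44, 40
The 2 values of 47 occupy positions 6–7 → each gets rank 7.
Mo has value 81 → rank 2.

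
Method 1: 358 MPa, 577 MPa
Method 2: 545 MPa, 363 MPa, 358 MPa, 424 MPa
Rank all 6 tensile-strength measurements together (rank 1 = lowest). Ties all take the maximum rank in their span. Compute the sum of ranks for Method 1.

8

Sorted (ascending): 358, 358, 363, 424, 545, 577
The 2 values of 358 occupy positions 1–2 → each gets rank 2.
Method 1 values → pooled ranks: 358→2, 577→6
Rank sum = 2 + 6 = 8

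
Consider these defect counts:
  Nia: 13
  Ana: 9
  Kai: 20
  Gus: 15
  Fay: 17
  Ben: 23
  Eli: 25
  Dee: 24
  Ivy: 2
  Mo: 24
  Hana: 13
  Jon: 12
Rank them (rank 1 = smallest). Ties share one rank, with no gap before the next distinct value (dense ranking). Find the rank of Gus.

5

Sorted (ascending): 2, 9, 12, 13, 13, 15, 17, 20, 23, 24, 24, 25
The 2 values of 13 share dense rank 4.
The 2 values of 24 share dense rank 9.
Remaining distinct values take the next consecutive integers.
Gus has value 15 → rank 5.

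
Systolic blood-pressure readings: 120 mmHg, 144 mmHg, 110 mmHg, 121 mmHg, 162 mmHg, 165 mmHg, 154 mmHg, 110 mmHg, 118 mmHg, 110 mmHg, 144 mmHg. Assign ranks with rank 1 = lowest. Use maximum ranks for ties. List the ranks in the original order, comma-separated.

Sorted (ascending): 110, 110, 110, 118, 120, 121, 144, 144, 154, 162, 165
The 3 values of 110 occupy positions 1–3 → each gets rank 3.
The 2 values of 144 occupy positions 7–8 → each gets rank 8.

5, 8, 3, 6, 10, 11, 9, 3, 4, 3, 8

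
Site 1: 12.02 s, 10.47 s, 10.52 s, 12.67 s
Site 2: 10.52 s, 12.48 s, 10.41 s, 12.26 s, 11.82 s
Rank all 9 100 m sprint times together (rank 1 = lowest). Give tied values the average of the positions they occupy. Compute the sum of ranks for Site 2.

24.5

Sorted (ascending): 10.41, 10.47, 10.52, 10.52, 11.82, 12.02, 12.26, 12.48, 12.67
The 2 values of 10.52 occupy positions 3–4 → average rank (3+4)/2 = 3.5.
Site 2 values → pooled ranks: 10.52→3.5, 12.48→8, 10.41→1, 12.26→7, 11.82→5
Rank sum = 3.5 + 8 + 1 + 7 + 5 = 24.5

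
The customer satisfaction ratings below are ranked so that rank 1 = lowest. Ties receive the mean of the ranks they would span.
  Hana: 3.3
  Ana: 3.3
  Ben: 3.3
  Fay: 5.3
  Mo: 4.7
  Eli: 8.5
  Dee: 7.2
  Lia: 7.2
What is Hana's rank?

Sorted (ascending): 3.3, 3.3, 3.3, 4.7, 5.3, 7.2, 7.2, 8.5
The 3 values of 3.3 occupy positions 1–3 → average rank 2.
The 2 values of 7.2 occupy positions 6–7 → average rank (6+7)/2 = 6.5.
Hana has value 3.3 → rank 2.

2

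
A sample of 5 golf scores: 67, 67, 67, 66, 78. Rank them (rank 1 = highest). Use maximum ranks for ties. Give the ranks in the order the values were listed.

Sorted (descending): 78, 67, 67, 67, 66
The 3 values of 67 occupy positions 2–4 → each gets rank 4.

4, 4, 4, 5, 1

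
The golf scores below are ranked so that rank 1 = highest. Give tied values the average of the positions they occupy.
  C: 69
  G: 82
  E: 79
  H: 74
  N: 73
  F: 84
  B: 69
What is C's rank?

6.5

Sorted (descending): 84, 82, 79, 74, 73, 69, 69
The 2 values of 69 occupy positions 6–7 → average rank (6+7)/2 = 6.5.
C has value 69 → rank 6.5.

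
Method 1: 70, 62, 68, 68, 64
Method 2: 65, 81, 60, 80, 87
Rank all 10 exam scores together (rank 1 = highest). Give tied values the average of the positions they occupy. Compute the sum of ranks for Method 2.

23

Sorted (descending): 87, 81, 80, 70, 68, 68, 65, 64, 62, 60
The 2 values of 68 occupy positions 5–6 → average rank (5+6)/2 = 5.5.
Method 2 values → pooled ranks: 65→7, 81→2, 60→10, 80→3, 87→1
Rank sum = 7 + 2 + 10 + 3 + 1 = 23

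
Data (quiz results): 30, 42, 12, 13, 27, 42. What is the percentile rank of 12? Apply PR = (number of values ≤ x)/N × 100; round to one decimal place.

16.7

N = 6.
Strictly below 12: 0. Equal to 12: 1.
PR = 1/6 × 100 = 16.7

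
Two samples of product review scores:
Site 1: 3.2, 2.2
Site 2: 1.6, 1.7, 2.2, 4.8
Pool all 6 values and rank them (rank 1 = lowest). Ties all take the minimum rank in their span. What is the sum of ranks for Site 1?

8

Sorted (ascending): 1.6, 1.7, 2.2, 2.2, 3.2, 4.8
The 2 values of 2.2 occupy positions 3–4 → each gets rank 3.
Site 1 values → pooled ranks: 3.2→5, 2.2→3
Rank sum = 5 + 3 = 8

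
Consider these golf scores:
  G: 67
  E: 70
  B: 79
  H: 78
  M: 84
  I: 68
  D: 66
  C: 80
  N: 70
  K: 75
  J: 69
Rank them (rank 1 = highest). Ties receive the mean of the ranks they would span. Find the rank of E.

Sorted (descending): 84, 80, 79, 78, 75, 70, 70, 69, 68, 67, 66
The 2 values of 70 occupy positions 6–7 → average rank (6+7)/2 = 6.5.
E has value 70 → rank 6.5.

6.5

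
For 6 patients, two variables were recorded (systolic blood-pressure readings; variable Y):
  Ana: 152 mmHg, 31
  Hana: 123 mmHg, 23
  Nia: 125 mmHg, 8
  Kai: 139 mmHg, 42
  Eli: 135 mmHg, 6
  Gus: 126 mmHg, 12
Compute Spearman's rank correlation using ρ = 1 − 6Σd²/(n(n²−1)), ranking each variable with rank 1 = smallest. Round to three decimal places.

Ranks of variable 1: 6, 1, 2, 5, 4, 3
Ranks of variable 2: 5, 4, 2, 6, 1, 3
d = r₁ − r₂: 1, -3, 0, -1, 3, 0
d²: 1, 9, 0, 1, 9, 0; Σd² = 20
ρ = 1 − 6·20/(6·35) = 1 − 120/210 = 0.429

0.429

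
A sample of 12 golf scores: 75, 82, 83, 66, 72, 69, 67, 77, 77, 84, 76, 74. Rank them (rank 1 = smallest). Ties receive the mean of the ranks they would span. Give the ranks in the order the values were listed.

6, 10, 11, 1, 4, 3, 2, 8.5, 8.5, 12, 7, 5

Sorted (ascending): 66, 67, 69, 72, 74, 75, 76, 77, 77, 82, 83, 84
The 2 values of 77 occupy positions 8–9 → average rank (8+9)/2 = 8.5.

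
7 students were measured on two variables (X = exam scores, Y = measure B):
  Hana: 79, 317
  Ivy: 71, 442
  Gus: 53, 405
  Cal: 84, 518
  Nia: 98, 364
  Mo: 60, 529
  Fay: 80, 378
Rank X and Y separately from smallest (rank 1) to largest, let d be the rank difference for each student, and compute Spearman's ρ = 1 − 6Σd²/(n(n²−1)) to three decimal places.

-0.357

Ranks of variable 1: 4, 3, 1, 6, 7, 2, 5
Ranks of variable 2: 1, 5, 4, 6, 2, 7, 3
d = r₁ − r₂: 3, -2, -3, 0, 5, -5, 2
d²: 9, 4, 9, 0, 25, 25, 4; Σd² = 76
ρ = 1 − 6·76/(7·48) = 1 − 456/336 = -0.357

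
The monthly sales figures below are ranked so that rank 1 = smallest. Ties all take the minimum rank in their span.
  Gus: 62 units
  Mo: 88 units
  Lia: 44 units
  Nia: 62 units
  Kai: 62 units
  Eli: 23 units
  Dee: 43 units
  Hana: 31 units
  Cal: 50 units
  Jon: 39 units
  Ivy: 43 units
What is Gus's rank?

Sorted (ascending): 23, 31, 39, 43, 43, 44, 50, 62, 62, 62, 88
The 2 values of 43 occupy positions 4–5 → each gets rank 4.
The 3 values of 62 occupy positions 8–10 → each gets rank 8.
Gus has value 62 units → rank 8.

8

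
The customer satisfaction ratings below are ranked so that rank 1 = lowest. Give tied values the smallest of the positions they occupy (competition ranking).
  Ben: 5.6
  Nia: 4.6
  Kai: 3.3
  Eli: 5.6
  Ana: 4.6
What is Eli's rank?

Sorted (ascending): 3.3, 4.6, 4.6, 5.6, 5.6
The 2 values of 4.6 occupy positions 2–3 → each gets rank 2.
The 2 values of 5.6 occupy positions 4–5 → each gets rank 4.
Eli has value 5.6 → rank 4.

4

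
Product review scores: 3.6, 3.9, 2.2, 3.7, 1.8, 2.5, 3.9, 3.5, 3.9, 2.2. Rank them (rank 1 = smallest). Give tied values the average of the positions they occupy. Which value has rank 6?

Sorted (ascending): 1.8, 2.2, 2.2, 2.5, 3.5, 3.6, 3.7, 3.9, 3.9, 3.9
The 2 values of 2.2 occupy positions 2–3 → average rank (2+3)/2 = 2.5.
The 3 values of 3.9 occupy positions 8–10 → average rank 9.
Rank 6 → value 3.6.

3.6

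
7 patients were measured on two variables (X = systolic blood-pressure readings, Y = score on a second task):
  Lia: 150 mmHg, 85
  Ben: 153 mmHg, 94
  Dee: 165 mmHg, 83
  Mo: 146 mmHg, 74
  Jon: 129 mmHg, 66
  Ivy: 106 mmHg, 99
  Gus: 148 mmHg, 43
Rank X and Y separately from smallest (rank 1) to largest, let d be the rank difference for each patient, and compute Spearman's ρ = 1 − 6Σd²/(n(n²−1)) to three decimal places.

Ranks of variable 1: 5, 6, 7, 3, 2, 1, 4
Ranks of variable 2: 5, 6, 4, 3, 2, 7, 1
d = r₁ − r₂: 0, 0, 3, 0, 0, -6, 3
d²: 0, 0, 9, 0, 0, 36, 9; Σd² = 54
ρ = 1 − 6·54/(7·48) = 1 − 324/336 = 0.036

0.036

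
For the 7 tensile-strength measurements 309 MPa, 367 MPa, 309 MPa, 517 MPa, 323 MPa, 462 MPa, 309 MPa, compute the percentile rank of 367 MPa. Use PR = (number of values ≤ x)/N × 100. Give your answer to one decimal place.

N = 7.
Strictly below 367: 4. Equal to 367: 1.
PR = 5/7 × 100 = 71.4

71.4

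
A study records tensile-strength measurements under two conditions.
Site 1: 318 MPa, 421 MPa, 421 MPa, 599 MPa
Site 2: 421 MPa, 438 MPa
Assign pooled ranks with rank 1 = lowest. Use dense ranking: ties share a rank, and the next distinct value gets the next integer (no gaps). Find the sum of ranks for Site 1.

9

Sorted (ascending): 318, 421, 421, 421, 438, 599
The 3 values of 421 share dense rank 2.
Remaining distinct values take the next consecutive integers.
Site 1 values → pooled ranks: 318→1, 421→2, 421→2, 599→4
Rank sum = 1 + 2 + 2 + 4 = 9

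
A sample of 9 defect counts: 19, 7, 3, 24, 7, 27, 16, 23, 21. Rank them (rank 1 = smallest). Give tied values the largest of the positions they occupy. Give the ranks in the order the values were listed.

Sorted (ascending): 3, 7, 7, 16, 19, 21, 23, 24, 27
The 2 values of 7 occupy positions 2–3 → each gets rank 3.

5, 3, 1, 8, 3, 9, 4, 7, 6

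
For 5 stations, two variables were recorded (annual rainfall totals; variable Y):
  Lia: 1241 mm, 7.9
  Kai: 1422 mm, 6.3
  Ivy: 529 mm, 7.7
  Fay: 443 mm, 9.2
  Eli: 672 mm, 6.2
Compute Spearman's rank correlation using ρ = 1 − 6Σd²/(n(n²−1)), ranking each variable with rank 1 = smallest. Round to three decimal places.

Ranks of variable 1: 4, 5, 2, 1, 3
Ranks of variable 2: 4, 2, 3, 5, 1
d = r₁ − r₂: 0, 3, -1, -4, 2
d²: 0, 9, 1, 16, 4; Σd² = 30
ρ = 1 − 6·30/(5·24) = 1 − 180/120 = -0.500

-0.500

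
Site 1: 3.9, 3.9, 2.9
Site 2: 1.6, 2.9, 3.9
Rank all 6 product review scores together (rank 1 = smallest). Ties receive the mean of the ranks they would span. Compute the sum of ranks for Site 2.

Sorted (ascending): 1.6, 2.9, 2.9, 3.9, 3.9, 3.9
The 2 values of 2.9 occupy positions 2–3 → average rank (2+3)/2 = 2.5.
The 3 values of 3.9 occupy positions 4–6 → average rank 5.
Site 2 values → pooled ranks: 1.6→1, 2.9→2.5, 3.9→5
Rank sum = 1 + 2.5 + 5 = 8.5

8.5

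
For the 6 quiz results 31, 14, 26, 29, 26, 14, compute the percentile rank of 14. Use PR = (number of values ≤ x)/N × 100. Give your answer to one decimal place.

33.3

N = 6.
Strictly below 14: 0. Equal to 14: 2.
PR = 2/6 × 100 = 33.3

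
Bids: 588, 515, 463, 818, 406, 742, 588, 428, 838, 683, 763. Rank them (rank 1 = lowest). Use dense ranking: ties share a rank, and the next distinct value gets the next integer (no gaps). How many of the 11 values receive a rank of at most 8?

Sorted (ascending): 406, 428, 463, 515, 588, 588, 683, 742, 763, 818, 838
The 2 values of 588 share dense rank 5.
Remaining distinct values take the next consecutive integers.
Ranks ≤ 8: {1, 2, 3, 4, 5, 5, 6, 7, 8} → 9 values.

9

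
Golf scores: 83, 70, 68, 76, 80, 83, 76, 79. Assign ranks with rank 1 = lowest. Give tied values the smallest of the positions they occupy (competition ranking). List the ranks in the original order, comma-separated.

7, 2, 1, 3, 6, 7, 3, 5

Sorted (ascending): 68, 70, 76, 76, 79, 80, 83, 83
The 2 values of 76 occupy positions 3–4 → each gets rank 3.
The 2 values of 83 occupy positions 7–8 → each gets rank 7.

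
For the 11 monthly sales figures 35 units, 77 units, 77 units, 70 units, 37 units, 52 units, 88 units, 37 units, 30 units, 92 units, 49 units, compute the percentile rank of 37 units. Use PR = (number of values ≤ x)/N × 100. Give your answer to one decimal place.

N = 11.
Strictly below 37: 2. Equal to 37: 2.
PR = 4/11 × 100 = 36.4

36.4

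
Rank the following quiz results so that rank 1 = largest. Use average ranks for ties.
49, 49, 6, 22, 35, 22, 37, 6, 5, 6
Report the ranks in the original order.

Sorted (descending): 49, 49, 37, 35, 22, 22, 6, 6, 6, 5
The 2 values of 49 occupy positions 1–2 → average rank (1+2)/2 = 1.5.
The 2 values of 22 occupy positions 5–6 → average rank (5+6)/2 = 5.5.
The 3 values of 6 occupy positions 7–9 → average rank 8.

1.5, 1.5, 8, 5.5, 4, 5.5, 3, 8, 10, 8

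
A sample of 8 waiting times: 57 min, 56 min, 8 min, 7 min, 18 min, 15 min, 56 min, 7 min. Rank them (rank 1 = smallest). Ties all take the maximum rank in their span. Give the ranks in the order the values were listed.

Sorted (ascending): 7, 7, 8, 15, 18, 56, 56, 57
The 2 values of 7 occupy positions 1–2 → each gets rank 2.
The 2 values of 56 occupy positions 6–7 → each gets rank 7.

8, 7, 3, 2, 5, 4, 7, 2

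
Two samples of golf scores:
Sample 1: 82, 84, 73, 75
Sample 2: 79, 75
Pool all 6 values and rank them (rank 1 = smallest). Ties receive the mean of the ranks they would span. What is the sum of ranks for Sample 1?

14.5

Sorted (ascending): 73, 75, 75, 79, 82, 84
The 2 values of 75 occupy positions 2–3 → average rank (2+3)/2 = 2.5.
Sample 1 values → pooled ranks: 82→5, 84→6, 73→1, 75→2.5
Rank sum = 5 + 6 + 1 + 2.5 = 14.5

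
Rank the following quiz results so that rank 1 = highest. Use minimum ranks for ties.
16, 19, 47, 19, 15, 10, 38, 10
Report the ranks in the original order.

Sorted (descending): 47, 38, 19, 19, 16, 15, 10, 10
The 2 values of 19 occupy positions 3–4 → each gets rank 3.
The 2 values of 10 occupy positions 7–8 → each gets rank 7.

5, 3, 1, 3, 6, 7, 2, 7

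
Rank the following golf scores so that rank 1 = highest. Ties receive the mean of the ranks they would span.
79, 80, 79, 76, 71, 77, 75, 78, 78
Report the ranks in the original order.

2.5, 1, 2.5, 7, 9, 6, 8, 4.5, 4.5

Sorted (descending): 80, 79, 79, 78, 78, 77, 76, 75, 71
The 2 values of 79 occupy positions 2–3 → average rank (2+3)/2 = 2.5.
The 2 values of 78 occupy positions 4–5 → average rank (4+5)/2 = 4.5.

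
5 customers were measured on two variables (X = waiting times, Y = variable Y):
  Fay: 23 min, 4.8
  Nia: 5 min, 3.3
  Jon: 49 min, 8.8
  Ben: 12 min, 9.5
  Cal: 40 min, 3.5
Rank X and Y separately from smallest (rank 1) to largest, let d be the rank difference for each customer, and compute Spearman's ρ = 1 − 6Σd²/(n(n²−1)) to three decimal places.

Ranks of variable 1: 3, 1, 5, 2, 4
Ranks of variable 2: 3, 1, 4, 5, 2
d = r₁ − r₂: 0, 0, 1, -3, 2
d²: 0, 0, 1, 9, 4; Σd² = 14
ρ = 1 − 6·14/(5·24) = 1 − 84/120 = 0.300

0.300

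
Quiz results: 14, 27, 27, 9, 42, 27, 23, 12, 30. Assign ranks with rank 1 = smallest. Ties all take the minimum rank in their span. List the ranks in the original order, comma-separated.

Sorted (ascending): 9, 12, 14, 23, 27, 27, 27, 30, 42
The 3 values of 27 occupy positions 5–7 → each gets rank 5.

3, 5, 5, 1, 9, 5, 4, 2, 8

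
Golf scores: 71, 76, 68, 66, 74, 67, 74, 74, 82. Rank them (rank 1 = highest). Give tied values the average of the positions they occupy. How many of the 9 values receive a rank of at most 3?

Sorted (descending): 82, 76, 74, 74, 74, 71, 68, 67, 66
The 3 values of 74 occupy positions 3–5 → average rank 4.
Ranks ≤ 3: {1, 2} → 2 values.

2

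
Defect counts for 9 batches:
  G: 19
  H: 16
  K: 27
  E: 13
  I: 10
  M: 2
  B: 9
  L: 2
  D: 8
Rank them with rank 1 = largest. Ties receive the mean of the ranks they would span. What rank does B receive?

6

Sorted (descending): 27, 19, 16, 13, 10, 9, 8, 2, 2
The 2 values of 2 occupy positions 8–9 → average rank (8+9)/2 = 8.5.
B has value 9 → rank 6.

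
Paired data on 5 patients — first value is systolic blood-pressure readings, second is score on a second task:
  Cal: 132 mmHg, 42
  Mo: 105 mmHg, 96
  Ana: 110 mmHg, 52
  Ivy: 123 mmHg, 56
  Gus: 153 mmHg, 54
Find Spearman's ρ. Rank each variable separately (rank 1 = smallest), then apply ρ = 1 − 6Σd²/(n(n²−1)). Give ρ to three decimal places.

Ranks of variable 1: 4, 1, 2, 3, 5
Ranks of variable 2: 1, 5, 2, 4, 3
d = r₁ − r₂: 3, -4, 0, -1, 2
d²: 9, 16, 0, 1, 4; Σd² = 30
ρ = 1 − 6·30/(5·24) = 1 − 180/120 = -0.500

-0.500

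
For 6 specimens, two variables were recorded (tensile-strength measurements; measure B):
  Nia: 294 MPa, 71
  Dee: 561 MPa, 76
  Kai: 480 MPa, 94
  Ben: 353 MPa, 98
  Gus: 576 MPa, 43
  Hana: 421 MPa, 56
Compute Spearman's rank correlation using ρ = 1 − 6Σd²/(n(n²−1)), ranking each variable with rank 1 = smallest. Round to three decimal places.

-0.371

Ranks of variable 1: 1, 5, 4, 2, 6, 3
Ranks of variable 2: 3, 4, 5, 6, 1, 2
d = r₁ − r₂: -2, 1, -1, -4, 5, 1
d²: 4, 1, 1, 16, 25, 1; Σd² = 48
ρ = 1 − 6·48/(6·35) = 1 − 288/210 = -0.371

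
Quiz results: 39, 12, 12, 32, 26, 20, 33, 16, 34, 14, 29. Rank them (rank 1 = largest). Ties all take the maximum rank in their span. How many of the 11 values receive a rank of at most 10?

9

Sorted (descending): 39, 34, 33, 32, 29, 26, 20, 16, 14, 12, 12
The 2 values of 12 occupy positions 10–11 → each gets rank 11.
Ranks ≤ 10: {1, 2, 3, 4, 5, 6, 7, 8, 9} → 9 values.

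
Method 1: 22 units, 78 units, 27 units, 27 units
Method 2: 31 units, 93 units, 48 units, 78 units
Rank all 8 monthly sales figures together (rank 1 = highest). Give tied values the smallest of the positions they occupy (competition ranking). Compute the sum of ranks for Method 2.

12

Sorted (descending): 93, 78, 78, 48, 31, 27, 27, 22
The 2 values of 78 occupy positions 2–3 → each gets rank 2.
The 2 values of 27 occupy positions 6–7 → each gets rank 6.
Method 2 values → pooled ranks: 31→5, 93→1, 48→4, 78→2
Rank sum = 5 + 1 + 4 + 2 = 12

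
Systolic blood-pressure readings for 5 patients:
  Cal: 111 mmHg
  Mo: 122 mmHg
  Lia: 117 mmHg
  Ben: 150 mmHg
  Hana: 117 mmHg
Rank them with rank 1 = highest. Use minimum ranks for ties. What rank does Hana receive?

Sorted (descending): 150, 122, 117, 117, 111
The 2 values of 117 occupy positions 3–4 → each gets rank 3.
Hana has value 117 mmHg → rank 3.

3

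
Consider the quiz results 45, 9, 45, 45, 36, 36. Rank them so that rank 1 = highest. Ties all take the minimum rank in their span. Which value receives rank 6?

Sorted (descending): 45, 45, 45, 36, 36, 9
The 3 values of 45 occupy positions 1–3 → each gets rank 1.
The 2 values of 36 occupy positions 4–5 → each gets rank 4.
Rank 6 → value 9.

9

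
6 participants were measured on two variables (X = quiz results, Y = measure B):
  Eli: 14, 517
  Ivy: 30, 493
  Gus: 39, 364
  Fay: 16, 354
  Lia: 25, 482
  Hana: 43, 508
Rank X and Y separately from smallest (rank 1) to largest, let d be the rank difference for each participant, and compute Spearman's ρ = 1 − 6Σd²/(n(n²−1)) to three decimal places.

Ranks of variable 1: 1, 4, 5, 2, 3, 6
Ranks of variable 2: 6, 4, 2, 1, 3, 5
d = r₁ − r₂: -5, 0, 3, 1, 0, 1
d²: 25, 0, 9, 1, 0, 1; Σd² = 36
ρ = 1 − 6·36/(6·35) = 1 − 216/210 = -0.029

-0.029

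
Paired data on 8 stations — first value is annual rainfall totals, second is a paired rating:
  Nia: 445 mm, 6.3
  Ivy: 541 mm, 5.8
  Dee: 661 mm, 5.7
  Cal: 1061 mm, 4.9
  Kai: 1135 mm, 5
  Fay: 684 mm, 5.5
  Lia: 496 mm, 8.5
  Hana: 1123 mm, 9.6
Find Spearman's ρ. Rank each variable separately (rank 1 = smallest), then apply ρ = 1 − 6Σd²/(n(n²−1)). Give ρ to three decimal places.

-0.429

Ranks of variable 1: 1, 3, 4, 6, 8, 5, 2, 7
Ranks of variable 2: 6, 5, 4, 1, 2, 3, 7, 8
d = r₁ − r₂: -5, -2, 0, 5, 6, 2, -5, -1
d²: 25, 4, 0, 25, 36, 4, 25, 1; Σd² = 120
ρ = 1 − 6·120/(8·63) = 1 − 720/504 = -0.429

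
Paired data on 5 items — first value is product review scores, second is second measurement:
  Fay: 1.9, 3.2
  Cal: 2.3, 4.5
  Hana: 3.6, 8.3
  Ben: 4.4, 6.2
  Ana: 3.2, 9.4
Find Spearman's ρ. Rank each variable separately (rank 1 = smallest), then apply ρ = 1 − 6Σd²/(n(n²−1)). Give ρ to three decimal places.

Ranks of variable 1: 1, 2, 4, 5, 3
Ranks of variable 2: 1, 2, 4, 3, 5
d = r₁ − r₂: 0, 0, 0, 2, -2
d²: 0, 0, 0, 4, 4; Σd² = 8
ρ = 1 − 6·8/(5·24) = 1 − 48/120 = 0.600

0.600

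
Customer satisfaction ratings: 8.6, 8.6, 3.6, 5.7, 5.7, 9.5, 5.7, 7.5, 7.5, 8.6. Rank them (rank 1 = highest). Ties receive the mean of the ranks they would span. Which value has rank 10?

3.6

Sorted (descending): 9.5, 8.6, 8.6, 8.6, 7.5, 7.5, 5.7, 5.7, 5.7, 3.6
The 3 values of 8.6 occupy positions 2–4 → average rank 3.
The 2 values of 7.5 occupy positions 5–6 → average rank (5+6)/2 = 5.5.
The 3 values of 5.7 occupy positions 7–9 → average rank 8.
Rank 10 → value 3.6.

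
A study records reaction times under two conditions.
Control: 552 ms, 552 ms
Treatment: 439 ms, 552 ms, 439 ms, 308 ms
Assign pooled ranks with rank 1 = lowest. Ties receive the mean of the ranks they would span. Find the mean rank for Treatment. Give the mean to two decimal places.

2.75

Sorted (ascending): 308, 439, 439, 552, 552, 552
The 2 values of 439 occupy positions 2–3 → average rank (2+3)/2 = 2.5.
The 3 values of 552 occupy positions 4–6 → average rank 5.
Treatment values → pooled ranks: 439→2.5, 552→5, 439→2.5, 308→1
Mean rank = (2.5 + 5 + 2.5 + 1) / 4 = 2.75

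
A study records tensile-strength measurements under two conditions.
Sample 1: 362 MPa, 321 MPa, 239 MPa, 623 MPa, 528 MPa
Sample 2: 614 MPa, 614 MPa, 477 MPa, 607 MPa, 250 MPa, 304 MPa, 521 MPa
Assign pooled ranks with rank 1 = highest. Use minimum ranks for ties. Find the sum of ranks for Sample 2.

Sorted (descending): 623, 614, 614, 607, 528, 521, 477, 362, 321, 304, 250, 239
The 2 values of 614 occupy positions 2–3 → each gets rank 2.
Sample 2 values → pooled ranks: 614→2, 614→2, 477→7, 607→4, 250→11, 304→10, 521→6
Rank sum = 2 + 2 + 7 + 4 + 11 + 10 + 6 = 42

42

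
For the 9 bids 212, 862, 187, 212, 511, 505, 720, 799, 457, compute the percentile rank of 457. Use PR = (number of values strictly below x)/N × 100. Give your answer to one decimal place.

33.3

N = 9.
Strictly below 457: 3. Equal to 457: 1.
PR = 3/9 × 100 = 33.3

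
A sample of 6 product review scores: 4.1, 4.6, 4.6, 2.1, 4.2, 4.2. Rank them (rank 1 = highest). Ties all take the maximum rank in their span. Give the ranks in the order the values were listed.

5, 2, 2, 6, 4, 4

Sorted (descending): 4.6, 4.6, 4.2, 4.2, 4.1, 2.1
The 2 values of 4.6 occupy positions 1–2 → each gets rank 2.
The 2 values of 4.2 occupy positions 3–4 → each gets rank 4.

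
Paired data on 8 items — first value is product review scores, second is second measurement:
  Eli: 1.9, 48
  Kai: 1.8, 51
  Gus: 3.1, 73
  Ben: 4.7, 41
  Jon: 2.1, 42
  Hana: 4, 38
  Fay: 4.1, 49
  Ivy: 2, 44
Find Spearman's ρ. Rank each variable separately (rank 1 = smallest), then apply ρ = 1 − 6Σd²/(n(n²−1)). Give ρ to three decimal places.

-0.405

Ranks of variable 1: 2, 1, 5, 8, 4, 6, 7, 3
Ranks of variable 2: 5, 7, 8, 2, 3, 1, 6, 4
d = r₁ − r₂: -3, -6, -3, 6, 1, 5, 1, -1
d²: 9, 36, 9, 36, 1, 25, 1, 1; Σd² = 118
ρ = 1 − 6·118/(8·63) = 1 − 708/504 = -0.405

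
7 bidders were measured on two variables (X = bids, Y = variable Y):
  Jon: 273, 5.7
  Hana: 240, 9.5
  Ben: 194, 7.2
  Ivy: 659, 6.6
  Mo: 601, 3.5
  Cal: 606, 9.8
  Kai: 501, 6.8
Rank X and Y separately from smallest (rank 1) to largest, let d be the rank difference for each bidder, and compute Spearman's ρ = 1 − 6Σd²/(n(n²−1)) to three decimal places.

-0.179

Ranks of variable 1: 3, 2, 1, 7, 5, 6, 4
Ranks of variable 2: 2, 6, 5, 3, 1, 7, 4
d = r₁ − r₂: 1, -4, -4, 4, 4, -1, 0
d²: 1, 16, 16, 16, 16, 1, 0; Σd² = 66
ρ = 1 − 6·66/(7·48) = 1 − 396/336 = -0.179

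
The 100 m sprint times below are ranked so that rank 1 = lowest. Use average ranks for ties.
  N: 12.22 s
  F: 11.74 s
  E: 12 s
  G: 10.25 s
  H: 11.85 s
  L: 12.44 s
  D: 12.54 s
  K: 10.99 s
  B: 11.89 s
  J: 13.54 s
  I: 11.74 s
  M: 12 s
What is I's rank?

Sorted (ascending): 10.25, 10.99, 11.74, 11.74, 11.85, 11.89, 12, 12, 12.22, 12.44, 12.54, 13.54
The 2 values of 11.74 occupy positions 3–4 → average rank (3+4)/2 = 3.5.
The 2 values of 12 occupy positions 7–8 → average rank (7+8)/2 = 7.5.
I has value 11.74 s → rank 3.5.

3.5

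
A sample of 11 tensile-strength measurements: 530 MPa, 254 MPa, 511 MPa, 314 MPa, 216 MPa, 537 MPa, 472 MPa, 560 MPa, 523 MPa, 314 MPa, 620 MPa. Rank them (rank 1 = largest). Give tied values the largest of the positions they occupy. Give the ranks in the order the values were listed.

4, 10, 6, 9, 11, 3, 7, 2, 5, 9, 1

Sorted (descending): 620, 560, 537, 530, 523, 511, 472, 314, 314, 254, 216
The 2 values of 314 occupy positions 8–9 → each gets rank 9.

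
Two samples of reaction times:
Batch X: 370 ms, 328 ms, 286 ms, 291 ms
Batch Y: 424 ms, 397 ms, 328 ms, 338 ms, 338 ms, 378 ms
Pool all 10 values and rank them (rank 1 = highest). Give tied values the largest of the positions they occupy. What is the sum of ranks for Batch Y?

26

Sorted (descending): 424, 397, 378, 370, 338, 338, 328, 328, 291, 286
The 2 values of 338 occupy positions 5–6 → each gets rank 6.
The 2 values of 328 occupy positions 7–8 → each gets rank 8.
Batch Y values → pooled ranks: 424→1, 397→2, 328→8, 338→6, 338→6, 378→3
Rank sum = 1 + 2 + 8 + 6 + 6 + 3 = 26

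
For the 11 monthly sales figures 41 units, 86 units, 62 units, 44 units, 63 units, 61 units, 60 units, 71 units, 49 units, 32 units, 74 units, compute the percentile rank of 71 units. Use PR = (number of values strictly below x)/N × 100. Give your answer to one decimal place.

N = 11.
Strictly below 71: 8. Equal to 71: 1.
PR = 8/11 × 100 = 72.7

72.7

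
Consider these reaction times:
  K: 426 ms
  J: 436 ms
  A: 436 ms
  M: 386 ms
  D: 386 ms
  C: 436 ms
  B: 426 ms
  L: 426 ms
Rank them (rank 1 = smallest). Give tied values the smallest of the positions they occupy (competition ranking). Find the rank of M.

1

Sorted (ascending): 386, 386, 426, 426, 426, 436, 436, 436
The 2 values of 386 occupy positions 1–2 → each gets rank 1.
The 3 values of 426 occupy positions 3–5 → each gets rank 3.
The 3 values of 436 occupy positions 6–8 → each gets rank 6.
M has value 386 ms → rank 1.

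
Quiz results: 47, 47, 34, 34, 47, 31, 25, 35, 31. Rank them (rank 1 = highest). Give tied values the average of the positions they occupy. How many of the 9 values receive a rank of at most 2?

3

Sorted (descending): 47, 47, 47, 35, 34, 34, 31, 31, 25
The 3 values of 47 occupy positions 1–3 → average rank 2.
The 2 values of 34 occupy positions 5–6 → average rank (5+6)/2 = 5.5.
The 2 values of 31 occupy positions 7–8 → average rank (7+8)/2 = 7.5.
Ranks ≤ 2: {2, 2, 2} → 3 values.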